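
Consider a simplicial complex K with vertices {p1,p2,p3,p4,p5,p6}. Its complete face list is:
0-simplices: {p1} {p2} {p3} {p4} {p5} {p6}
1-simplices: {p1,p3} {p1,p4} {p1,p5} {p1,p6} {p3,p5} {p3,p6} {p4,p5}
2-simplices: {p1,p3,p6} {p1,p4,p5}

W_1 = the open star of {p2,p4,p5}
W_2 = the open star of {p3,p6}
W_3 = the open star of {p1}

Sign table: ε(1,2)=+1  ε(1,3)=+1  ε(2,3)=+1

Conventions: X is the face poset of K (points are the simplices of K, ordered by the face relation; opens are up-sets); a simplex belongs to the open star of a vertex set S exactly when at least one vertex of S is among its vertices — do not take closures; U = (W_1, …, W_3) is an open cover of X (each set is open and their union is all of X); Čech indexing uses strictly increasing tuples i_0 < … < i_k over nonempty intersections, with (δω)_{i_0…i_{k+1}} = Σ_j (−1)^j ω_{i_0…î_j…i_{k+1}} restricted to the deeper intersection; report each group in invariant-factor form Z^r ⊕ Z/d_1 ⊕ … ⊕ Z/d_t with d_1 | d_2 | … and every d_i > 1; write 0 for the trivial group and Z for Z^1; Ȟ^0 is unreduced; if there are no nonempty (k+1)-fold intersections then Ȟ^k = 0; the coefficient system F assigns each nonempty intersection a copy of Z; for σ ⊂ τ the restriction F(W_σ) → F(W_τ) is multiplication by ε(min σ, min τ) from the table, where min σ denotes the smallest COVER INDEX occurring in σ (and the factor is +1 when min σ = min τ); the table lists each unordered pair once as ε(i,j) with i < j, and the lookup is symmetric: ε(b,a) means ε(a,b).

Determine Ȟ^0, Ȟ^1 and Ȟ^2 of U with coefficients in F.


intersection data:
  W1={{p2},{p4},{p5},{p1,p4},{p1,p5},{p3,p5},{p4,p5},{p1,p4,p5}} W2={{p3},{p6},{p1,p3},{p1,p6},{p3,p5},{p3,p6},{p1,p3,p6}} W3={{p1},{p1,p3},{p1,p4},{p1,p5},{p1,p6},{p1,p3,p6},{p1,p4,p5}}
  W12={{p3,p5}} W13={{p1,p4},{p1,p5},{p1,p4,p5}} W23={{p1,p3},{p1,p6},{p1,p3,p6}}
C dims 3,3; δ0: rk 2, SNF 1^2
Ȟ^0 = (3 − 2) − 0 = 1, so Ȟ^0 ≅ Z
Ȟ^1 = (3 − 0) − 2 = 1, so Ȟ^1 ≅ Z
Ȟ^2 = (0 − 0) − 0 = 0, so Ȟ^2 ≅ 0

Ȟ^0 ≅ Z; Ȟ^1 ≅ Z; Ȟ^2 ≅ 0


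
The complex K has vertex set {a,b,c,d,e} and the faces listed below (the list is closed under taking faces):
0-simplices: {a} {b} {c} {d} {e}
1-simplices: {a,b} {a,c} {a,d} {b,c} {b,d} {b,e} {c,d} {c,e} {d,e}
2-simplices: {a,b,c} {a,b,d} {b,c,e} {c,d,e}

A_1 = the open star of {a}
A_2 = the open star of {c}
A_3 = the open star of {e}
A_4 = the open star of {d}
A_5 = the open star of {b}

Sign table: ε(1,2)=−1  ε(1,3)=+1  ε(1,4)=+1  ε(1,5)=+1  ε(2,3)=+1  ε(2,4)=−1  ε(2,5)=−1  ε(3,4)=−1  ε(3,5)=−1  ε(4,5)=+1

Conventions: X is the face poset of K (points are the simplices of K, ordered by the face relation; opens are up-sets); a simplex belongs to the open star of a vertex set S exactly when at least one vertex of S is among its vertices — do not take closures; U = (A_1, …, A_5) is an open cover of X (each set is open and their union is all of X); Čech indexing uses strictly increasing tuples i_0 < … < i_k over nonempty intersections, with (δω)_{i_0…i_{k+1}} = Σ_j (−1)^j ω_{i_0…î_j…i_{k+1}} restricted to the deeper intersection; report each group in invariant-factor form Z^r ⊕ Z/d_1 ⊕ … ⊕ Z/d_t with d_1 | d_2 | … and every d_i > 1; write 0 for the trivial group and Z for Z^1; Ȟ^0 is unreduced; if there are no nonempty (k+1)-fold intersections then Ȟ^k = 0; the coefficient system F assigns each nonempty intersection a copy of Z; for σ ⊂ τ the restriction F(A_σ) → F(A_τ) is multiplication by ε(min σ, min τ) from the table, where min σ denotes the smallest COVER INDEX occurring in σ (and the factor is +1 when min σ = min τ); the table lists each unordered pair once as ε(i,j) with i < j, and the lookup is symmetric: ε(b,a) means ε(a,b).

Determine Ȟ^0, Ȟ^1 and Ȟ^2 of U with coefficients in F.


nonempty intersections:
  A1={{a},{a,b},{a,c},{a,d},{a,b,c},{a,b,d}} A2={{c},{a,c},{b,c},{c,d},{c,e},{a,b,c},{b,c,e},{c,d,e}} A3={{e},{b,e},{c,e},{d,e},{b,c,e},{c,d,e}} A4={{d},{a,d},{b,d},{c,d},{d,e},{a,b,d},{c,d,e}} A5={{b},{a,b},{b,c},{b,d},{b,e},{a,b,c},{a,b,d},{b,c,e}}
  A12={{a,c},{a,b,c}} A14={{a,d},{a,b,d}} A15={{a,b},{a,b,c},{a,b,d}} A23={{c,e},{b,c,e},{c,d,e}} A24={{c,d},{c,d,e}} A25={{b,c},{a,b,c},{b,c,e}} A34={{d,e},{c,d,e}} A35={{b,e},{b,c,e}} A45={{b,d},{a,b,d}}
  A125={{a,b,c}} A145={{a,b,d}} A234={{c,d,e}} A235={{b,c,e}}
C dims 5,9,4; δ0: rk 4, SNF 1^4; δ1: rk 4, SNF 1^4
Ȟ^0: (5−4)−0=1 ⇒ Z
Ȟ^1: (9−4)−4=1 ⇒ Z
Ȟ^2: (4−0)−4=0 ⇒ 0

Ȟ^0 = Z,  Ȟ^1 = Z,  Ȟ^2 = 0


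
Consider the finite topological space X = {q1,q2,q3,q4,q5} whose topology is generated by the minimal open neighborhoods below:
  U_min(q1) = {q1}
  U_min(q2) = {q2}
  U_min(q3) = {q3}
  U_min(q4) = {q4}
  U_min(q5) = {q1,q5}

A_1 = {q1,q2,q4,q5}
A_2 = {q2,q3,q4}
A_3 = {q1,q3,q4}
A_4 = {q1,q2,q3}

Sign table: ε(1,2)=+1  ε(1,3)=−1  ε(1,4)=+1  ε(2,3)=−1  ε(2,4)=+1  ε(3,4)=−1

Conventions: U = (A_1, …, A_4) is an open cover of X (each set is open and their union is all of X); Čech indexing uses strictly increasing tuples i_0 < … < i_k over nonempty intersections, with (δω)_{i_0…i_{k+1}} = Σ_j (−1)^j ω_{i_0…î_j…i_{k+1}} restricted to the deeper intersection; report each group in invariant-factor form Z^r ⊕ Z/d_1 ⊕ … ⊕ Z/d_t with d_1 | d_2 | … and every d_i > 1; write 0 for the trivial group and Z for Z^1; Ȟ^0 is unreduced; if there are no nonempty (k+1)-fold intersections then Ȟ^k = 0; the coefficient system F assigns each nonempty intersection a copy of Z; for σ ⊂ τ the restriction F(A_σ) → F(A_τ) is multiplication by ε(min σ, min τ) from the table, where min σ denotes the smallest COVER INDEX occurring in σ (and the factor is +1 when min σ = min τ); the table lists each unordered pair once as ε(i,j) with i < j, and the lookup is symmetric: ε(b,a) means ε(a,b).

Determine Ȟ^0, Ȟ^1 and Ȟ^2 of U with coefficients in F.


Ȟ^0 ≅ Z; Ȟ^1 ≅ 0; Ȟ^2 ≅ Z

nerve of the cover:
  A12={q2,q4} A13={q1,q4} A14={q1,q2} A23={q3,q4} A24={q2,q3} A34={q1,q3}
  A123={q4} A124={q2} A134={q1} A234={q3}
C dims 4,6,4; δ0: rk 3, SNF 1^3; δ1: rk 3, SNF 1^3
Ȟ^0 = (4 − 3) − 0 = 1, so Ȟ^0 ≅ Z
Ȟ^1 = (6 − 3) − 3 = 0, so Ȟ^1 ≅ 0
Ȟ^2 = (4 − 0) − 3 = 1, so Ȟ^2 ≅ Z


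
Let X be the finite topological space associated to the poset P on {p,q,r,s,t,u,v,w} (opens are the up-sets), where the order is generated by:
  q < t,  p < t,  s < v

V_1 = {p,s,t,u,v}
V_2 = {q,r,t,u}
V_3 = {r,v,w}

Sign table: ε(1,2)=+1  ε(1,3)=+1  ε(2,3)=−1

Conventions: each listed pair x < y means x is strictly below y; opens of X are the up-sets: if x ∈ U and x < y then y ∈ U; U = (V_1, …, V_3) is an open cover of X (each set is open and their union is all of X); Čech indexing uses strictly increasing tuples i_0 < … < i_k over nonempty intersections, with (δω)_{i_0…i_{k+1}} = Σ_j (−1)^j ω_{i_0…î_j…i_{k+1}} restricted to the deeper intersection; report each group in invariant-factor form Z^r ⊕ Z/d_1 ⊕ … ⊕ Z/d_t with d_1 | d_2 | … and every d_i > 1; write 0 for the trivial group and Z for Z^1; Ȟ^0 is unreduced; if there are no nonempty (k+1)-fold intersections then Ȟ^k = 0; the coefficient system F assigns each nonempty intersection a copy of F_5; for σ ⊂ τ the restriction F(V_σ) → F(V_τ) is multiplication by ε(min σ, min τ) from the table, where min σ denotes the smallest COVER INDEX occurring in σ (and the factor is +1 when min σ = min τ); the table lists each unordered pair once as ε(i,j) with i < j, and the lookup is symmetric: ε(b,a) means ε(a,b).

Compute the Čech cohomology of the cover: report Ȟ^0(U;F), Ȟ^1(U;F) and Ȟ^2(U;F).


nerve simplices:
  V12={t,u} V13={v} V23={r}
C dims 3,3; δ0: rk_F5 3
degree 0: 3−3−0 = 0 → Ȟ^0 ≅ 0
degree 1: 3−0−3 = 0 → Ȟ^1 ≅ 0
degree 2: 0−0−0 = 0 → Ȟ^2 ≅ 0

Ȟ^0(U;F) ≅ 0, Ȟ^1(U;F) ≅ 0, Ȟ^2(U;F) ≅ 0


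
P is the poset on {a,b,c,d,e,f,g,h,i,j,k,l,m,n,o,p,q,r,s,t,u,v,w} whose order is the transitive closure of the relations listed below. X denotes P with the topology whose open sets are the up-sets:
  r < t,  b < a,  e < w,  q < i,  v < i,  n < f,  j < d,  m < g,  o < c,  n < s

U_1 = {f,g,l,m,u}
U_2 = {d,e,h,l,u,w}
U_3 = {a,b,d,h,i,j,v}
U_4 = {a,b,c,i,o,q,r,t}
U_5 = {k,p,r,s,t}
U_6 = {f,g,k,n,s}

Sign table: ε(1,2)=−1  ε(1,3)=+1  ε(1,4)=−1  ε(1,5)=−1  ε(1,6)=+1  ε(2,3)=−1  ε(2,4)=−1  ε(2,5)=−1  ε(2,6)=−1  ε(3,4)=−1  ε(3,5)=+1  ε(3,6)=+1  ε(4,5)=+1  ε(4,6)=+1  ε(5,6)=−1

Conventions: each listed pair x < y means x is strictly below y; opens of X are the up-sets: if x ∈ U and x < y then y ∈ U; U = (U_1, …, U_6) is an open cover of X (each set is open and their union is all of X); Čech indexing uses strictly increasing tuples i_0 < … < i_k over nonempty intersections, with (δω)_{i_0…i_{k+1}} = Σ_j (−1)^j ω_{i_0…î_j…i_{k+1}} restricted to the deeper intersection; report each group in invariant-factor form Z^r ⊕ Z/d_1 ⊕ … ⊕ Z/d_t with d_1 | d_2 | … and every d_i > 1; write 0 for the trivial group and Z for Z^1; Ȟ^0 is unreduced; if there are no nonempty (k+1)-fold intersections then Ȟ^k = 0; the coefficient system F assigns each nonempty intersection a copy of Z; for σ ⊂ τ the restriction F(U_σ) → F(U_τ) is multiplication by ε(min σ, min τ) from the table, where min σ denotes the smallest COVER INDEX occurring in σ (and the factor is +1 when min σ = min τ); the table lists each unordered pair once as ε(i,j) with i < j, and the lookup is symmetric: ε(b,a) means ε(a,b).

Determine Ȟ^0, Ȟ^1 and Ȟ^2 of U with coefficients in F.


Ȟ^0 ≅ Z, Ȟ^1 ≅ Z, Ȟ^2 ≅ 0

nonempty overlaps:
  U12={l,u} U16={f,g} U23={d,h} U34={a,b,i} U45={r,t} U56={k,s}
C dims 6,6; δ0: rk 5, SNF 1^5
degree 0: 6−5−0 = 1 → Ȟ^0 ≅ Z
degree 1: 6−0−5 = 1 → Ȟ^1 ≅ Z
degree 2: 0−0−0 = 0 → Ȟ^2 ≅ 0


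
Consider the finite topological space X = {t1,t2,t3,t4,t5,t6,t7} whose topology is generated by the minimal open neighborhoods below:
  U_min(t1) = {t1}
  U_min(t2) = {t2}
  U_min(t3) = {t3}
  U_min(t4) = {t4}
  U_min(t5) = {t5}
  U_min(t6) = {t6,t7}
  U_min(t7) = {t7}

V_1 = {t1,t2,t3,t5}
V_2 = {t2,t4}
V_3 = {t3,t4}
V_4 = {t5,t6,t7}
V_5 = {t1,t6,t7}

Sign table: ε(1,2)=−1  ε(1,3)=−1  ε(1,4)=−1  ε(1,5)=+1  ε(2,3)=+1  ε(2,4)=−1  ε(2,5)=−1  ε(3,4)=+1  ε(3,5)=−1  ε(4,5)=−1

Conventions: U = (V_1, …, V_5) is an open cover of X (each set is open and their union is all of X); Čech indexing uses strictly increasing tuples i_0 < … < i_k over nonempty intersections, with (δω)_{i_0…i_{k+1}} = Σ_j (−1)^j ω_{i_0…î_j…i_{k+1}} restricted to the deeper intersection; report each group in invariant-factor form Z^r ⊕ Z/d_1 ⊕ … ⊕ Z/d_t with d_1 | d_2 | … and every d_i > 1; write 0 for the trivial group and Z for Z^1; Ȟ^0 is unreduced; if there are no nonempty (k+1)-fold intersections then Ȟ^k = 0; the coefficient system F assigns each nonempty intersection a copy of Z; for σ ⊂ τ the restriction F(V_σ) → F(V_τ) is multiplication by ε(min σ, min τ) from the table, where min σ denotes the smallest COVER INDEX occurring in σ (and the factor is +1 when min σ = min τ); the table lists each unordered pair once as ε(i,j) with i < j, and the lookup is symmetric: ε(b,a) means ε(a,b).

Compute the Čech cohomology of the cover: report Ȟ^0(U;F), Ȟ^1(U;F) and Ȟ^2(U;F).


cover nerve:
  V12={t2} V13={t3} V14={t5} V15={t1} V23={t4} V45={t6,t7}
C dims 5,6; δ0: rk 4, SNF 1^4
Ȟ^0: (5−4)−0=1 ⇒ Z
Ȟ^1: (6−0)−4=2 ⇒ Z^2
Ȟ^2: (0−0)−0=0 ⇒ 0

Ȟ^0(U;F) ≅ Z,  Ȟ^1(U;F) ≅ Z^2,  Ȟ^2(U;F) ≅ 0


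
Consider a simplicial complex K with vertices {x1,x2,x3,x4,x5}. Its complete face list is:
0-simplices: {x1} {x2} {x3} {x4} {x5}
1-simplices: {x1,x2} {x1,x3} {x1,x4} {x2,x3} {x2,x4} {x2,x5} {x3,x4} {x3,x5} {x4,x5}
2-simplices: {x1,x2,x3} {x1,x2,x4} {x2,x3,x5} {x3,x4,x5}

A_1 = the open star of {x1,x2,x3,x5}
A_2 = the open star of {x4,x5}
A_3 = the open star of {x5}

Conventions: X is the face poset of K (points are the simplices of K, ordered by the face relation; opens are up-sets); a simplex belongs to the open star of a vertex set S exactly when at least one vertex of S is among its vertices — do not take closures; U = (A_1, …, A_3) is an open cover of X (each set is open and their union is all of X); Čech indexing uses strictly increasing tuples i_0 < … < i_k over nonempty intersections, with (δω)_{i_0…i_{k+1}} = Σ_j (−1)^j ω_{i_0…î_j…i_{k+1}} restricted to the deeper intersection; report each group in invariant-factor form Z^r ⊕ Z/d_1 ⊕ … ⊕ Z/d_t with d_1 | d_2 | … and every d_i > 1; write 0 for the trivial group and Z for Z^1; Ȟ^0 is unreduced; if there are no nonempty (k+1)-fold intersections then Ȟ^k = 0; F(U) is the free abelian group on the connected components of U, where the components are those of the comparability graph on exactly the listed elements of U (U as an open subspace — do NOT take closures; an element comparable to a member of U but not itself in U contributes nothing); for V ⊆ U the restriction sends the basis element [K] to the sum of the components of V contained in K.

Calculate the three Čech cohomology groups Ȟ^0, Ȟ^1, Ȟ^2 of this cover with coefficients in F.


Ȟ^0(U;F) ≅ Z; Ȟ^1(U;F) ≅ Z; Ȟ^2(U;F) ≅ 0

nerve of the cover:
  A1={{x1},{x2},{x3},{x5},{x1,x2},{x1,x3},{x1,x4},{x2,x3},{x2,x4},{x2,x5},{x3,x4},{x3,x5},{x4,x5},{x1,x2,x3},{x1,x2,x4},{x2,x3,x5},{x3,x4,x5}} A2={{x4},{x5},{x1,x4},{x2,x4},{x2,x5},{x3,x4},{x3,x5},{x4,x5},{x1,x2,x4},{x2,x3,x5},{x3,x4,x5}} A3={{x5},{x2,x5},{x3,x5},{x4,x5},{x2,x3,x5},{x3,x4,x5}}
  A12={{x5},{x1,x4},{x2,x4},{x2,x5},{x3,x4},{x3,x5},{x4,x5},{x1,x2,x4},{x2,x3,x5},{x3,x4,x5}} A13={{x5},{x2,x5},{x3,x5},{x4,x5},{x2,x3,x5},{x3,x4,x5}} A23={{x5},{x2,x5},{x3,x5},{x4,x5},{x2,x3,x5},{x3,x4,x5}}
  A123={{x5},{x2,x5},{x3,x5},{x4,x5},{x2,x3,x5},{x3,x4,x5}}
components per intersection:
  A1: {{x1},{x2},{x3},{x5},{x1,x2},{x1,x3},{x1,x4},{x2,x3},{x2,x4},{x2,x5},{x3,x4},{x3,x5},{x4,x5},{x1,x2,x3},{x1,x2,x4},{x2,x3,x5},{x3,x4,x5}}
  A2: {{x4},{x5},{x1,x4},{x2,x4},{x2,x5},{x3,x4},{x3,x5},{x4,x5},{x1,x2,x4},{x2,x3,x5},{x3,x4,x5}}
  A3: {{x5},{x2,x5},{x3,x5},{x4,x5},{x2,x3,x5},{x3,x4,x5}}
  A12: {{x5},{x2,x5},{x3,x4},{x3,x5},{x4,x5},{x2,x3,x5},{x3,x4,x5}} {{x1,x4},{x2,x4},{x1,x2,x4}}
  A13: {{x5},{x2,x5},{x3,x5},{x4,x5},{x2,x3,x5},{x3,x4,x5}}
  A23: {{x5},{x2,x5},{x3,x5},{x4,x5},{x2,x3,x5},{x3,x4,x5}}
  A123: {{x5},{x2,x5},{x3,x5},{x4,x5},{x2,x3,x5},{x3,x4,x5}}
C dims 3,4,1; δ0: rk 2, SNF 1^2; δ1: rk 1, SNF 1^1
Ȟ^0 = (3 − 2) − 0 = 1, so Ȟ^0 ≅ Z
Ȟ^1 = (4 − 1) − 2 = 1, so Ȟ^1 ≅ Z
Ȟ^2 = (1 − 0) − 1 = 0, so Ȟ^2 ≅ 0


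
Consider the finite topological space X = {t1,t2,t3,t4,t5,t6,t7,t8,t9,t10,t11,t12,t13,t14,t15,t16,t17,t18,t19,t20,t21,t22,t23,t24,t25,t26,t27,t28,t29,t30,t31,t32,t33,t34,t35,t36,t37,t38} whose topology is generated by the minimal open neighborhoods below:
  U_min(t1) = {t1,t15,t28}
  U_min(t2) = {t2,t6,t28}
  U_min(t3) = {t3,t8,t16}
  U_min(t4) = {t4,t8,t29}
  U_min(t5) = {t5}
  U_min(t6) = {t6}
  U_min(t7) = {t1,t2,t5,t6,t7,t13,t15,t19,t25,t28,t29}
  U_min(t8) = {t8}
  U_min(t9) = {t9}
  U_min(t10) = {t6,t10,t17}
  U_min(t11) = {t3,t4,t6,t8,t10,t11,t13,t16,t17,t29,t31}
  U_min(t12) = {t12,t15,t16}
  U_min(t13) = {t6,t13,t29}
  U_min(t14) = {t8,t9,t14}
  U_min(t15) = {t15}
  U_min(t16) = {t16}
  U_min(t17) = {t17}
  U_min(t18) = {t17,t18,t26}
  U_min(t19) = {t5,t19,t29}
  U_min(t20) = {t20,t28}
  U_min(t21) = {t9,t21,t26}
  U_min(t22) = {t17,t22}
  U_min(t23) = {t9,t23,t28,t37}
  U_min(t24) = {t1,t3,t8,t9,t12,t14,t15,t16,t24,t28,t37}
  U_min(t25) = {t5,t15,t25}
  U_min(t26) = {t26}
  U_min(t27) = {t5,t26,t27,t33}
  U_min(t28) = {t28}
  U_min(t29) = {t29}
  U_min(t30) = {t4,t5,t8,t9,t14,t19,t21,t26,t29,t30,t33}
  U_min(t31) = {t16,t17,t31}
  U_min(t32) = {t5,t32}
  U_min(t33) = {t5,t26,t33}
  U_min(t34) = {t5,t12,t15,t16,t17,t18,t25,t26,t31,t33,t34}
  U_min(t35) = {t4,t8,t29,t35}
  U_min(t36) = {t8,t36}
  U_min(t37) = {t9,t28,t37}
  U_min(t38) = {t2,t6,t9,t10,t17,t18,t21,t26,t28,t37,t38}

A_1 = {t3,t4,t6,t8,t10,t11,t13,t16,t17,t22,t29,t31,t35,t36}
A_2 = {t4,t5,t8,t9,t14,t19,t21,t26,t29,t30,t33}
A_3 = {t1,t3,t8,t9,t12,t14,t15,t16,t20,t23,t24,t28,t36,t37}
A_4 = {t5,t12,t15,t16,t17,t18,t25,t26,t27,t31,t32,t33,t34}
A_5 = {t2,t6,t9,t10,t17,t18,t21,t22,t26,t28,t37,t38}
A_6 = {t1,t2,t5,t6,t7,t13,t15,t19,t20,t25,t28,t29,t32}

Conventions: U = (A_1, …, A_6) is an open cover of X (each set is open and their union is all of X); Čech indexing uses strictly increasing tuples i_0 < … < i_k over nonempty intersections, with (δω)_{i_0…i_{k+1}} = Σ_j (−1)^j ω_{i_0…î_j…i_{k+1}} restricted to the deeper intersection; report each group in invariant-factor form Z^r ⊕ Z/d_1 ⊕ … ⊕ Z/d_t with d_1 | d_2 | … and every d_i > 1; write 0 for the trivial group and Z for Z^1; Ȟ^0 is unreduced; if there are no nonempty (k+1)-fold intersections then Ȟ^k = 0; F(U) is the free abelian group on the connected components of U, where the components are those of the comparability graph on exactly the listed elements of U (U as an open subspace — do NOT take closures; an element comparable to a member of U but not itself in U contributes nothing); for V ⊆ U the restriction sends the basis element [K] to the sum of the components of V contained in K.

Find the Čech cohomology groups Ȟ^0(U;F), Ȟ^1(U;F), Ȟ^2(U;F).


Ȟ^0 ≅ Z; Ȟ^1 ≅ 0; Ȟ^2 ≅ Z/2

cover nerve:
  A12={t4,t8,t29} A13={t3,t8,t16,t36} A14={t16,t17,t31} A15={t6,t10,t17,t22} A16={t6,t13,t29} A23={t8,t9,t14} A24={t5,t26,t33} A25={t9,t21,t26} A26={t5,t19,t29} A34={t12,t15,t16} A35={t9,t28,t37} A36={t1,t15,t20,t28} A45={t17,t18,t26} A46={t5,t15,t25,t32} A56={t2,t6,t28}
  A123={t8} A126={t29} A134={t16} A145={t17} A156={t6} A235={t9} A245={t26} A246={t5} A346={t15} A356={t28}
components per intersection:
  A1: {t3,t4,t6,t8,t10,t11,t13,t16,t17,t22,t29,t31,t35,t36}
  A2: {t4,t5,t8,t9,t14,t19,t21,t26,t29,t30,t33}
  A3: {t1,t3,t8,t9,t12,t14,t15,t16,t20,t23,t24,t28,t36,t37}
  A4: {t5,t12,t15,t16,t17,t18,t25,t26,t27,t31,t32,t33,t34}
  A5: {t2,t6,t9,t10,t17,t18,t21,t22,t26,t28,t37,t38}
  A6: {t1,t2,t5,t6,t7,t13,t15,t19,t20,t25,t28,t29,t32}
  A12: {t4,t8,t29}
  A13: {t3,t8,t16,t36}
  A14: {t16,t17,t31}
  A15: {t6,t10,t17,t22}
  A16: {t6,t13,t29}
  A23: {t8,t9,t14}
  A24: {t5,t26,t33}
  A25: {t9,t21,t26}
  A26: {t5,t19,t29}
  A34: {t12,t15,t16}
  A35: {t9,t28,t37}
  A36: {t1,t15,t20,t28}
  A45: {t17,t18,t26}
  A46: {t5,t15,t25,t32}
  A56: {t2,t6,t28}
  A123: {t8}
  A126: {t29}
  A134: {t16}
  A145: {t17}
  A156: {t6}
  A235: {t9}
  A245: {t26}
  A246: {t5}
  A346: {t15}
  A356: {t28}
C dims 6,15,10; δ0: rk 5, SNF 1^5; δ1: rk 10, SNF 1^9·2
Ȟ^0: (6−5)−0=1 ⇒ Z
Ȟ^1: (15−10)−5=0 ⇒ 0
Ȟ^2: (10−0)−10=0 plus torsion [2] ⇒ Z/2


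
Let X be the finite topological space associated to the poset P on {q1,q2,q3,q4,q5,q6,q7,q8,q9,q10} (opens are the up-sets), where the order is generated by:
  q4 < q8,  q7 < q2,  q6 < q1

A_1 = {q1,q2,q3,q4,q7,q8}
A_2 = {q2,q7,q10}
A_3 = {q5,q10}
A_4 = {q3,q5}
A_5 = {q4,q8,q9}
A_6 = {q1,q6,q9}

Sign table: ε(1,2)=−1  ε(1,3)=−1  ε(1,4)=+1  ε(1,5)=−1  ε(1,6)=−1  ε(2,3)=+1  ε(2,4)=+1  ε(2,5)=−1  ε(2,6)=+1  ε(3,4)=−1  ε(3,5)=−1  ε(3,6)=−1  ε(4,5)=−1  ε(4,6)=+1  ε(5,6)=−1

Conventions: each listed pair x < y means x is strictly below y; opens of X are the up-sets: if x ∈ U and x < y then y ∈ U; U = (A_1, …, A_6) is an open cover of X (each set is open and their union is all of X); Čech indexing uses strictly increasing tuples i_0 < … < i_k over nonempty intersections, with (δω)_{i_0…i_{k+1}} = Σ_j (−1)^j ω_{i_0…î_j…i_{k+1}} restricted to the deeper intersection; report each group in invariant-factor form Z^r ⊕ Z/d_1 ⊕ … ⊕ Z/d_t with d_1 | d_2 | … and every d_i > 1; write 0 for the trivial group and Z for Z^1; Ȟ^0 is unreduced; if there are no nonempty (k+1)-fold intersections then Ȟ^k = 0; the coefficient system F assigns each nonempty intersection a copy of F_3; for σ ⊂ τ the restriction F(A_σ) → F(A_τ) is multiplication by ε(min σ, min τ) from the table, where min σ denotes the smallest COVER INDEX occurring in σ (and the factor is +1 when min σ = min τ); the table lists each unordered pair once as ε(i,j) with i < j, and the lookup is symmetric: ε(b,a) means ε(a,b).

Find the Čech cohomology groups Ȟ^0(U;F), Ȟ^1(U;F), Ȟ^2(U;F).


Ȟ^0 = 0; Ȟ^1 = Z/3; Ȟ^2 = 0

intersection data:
  A12={q2,q7} A14={q3} A15={q4,q8} A16={q1} A23={q10} A34={q5} A56={q9}
C dims 6,7; δ0: rk_F3 6
Ȟ^0 = (6 − 6) − 0 = 0, so Ȟ^0 ≅ 0
Ȟ^1 = (7 − 0) − 6 = 1, so Ȟ^1 ≅ Z/3
Ȟ^2 = (0 − 0) − 0 = 0, so Ȟ^2 ≅ 0


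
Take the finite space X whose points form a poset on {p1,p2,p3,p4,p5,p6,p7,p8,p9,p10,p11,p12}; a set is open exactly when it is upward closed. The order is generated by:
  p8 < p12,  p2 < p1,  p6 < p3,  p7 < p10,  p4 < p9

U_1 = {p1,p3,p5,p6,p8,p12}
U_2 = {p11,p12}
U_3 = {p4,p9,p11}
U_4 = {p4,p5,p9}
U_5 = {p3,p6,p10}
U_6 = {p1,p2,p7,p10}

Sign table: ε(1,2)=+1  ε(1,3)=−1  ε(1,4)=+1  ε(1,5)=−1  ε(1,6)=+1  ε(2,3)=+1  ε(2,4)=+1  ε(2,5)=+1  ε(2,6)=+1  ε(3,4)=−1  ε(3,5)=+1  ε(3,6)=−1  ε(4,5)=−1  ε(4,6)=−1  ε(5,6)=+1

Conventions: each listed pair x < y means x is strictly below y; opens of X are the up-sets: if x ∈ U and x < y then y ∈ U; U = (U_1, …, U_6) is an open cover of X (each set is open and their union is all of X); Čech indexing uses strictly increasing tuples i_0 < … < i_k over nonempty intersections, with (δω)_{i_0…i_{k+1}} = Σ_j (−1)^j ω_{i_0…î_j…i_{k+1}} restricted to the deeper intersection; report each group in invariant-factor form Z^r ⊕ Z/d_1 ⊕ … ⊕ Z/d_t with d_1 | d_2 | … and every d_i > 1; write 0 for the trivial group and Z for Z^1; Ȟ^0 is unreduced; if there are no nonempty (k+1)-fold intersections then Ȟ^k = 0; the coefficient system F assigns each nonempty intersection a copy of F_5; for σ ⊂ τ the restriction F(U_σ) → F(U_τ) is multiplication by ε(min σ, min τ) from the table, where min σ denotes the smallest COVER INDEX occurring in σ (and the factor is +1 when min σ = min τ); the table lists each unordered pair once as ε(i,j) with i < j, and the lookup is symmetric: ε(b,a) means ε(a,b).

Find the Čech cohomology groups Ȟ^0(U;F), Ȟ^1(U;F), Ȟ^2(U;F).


nonempty intersections:
  U12={p12} U14={p5} U15={p3,p6} U16={p1} U23={p11} U34={p4,p9} U56={p10}
C dims 6,7; δ0: rk_F5 6
Ȟ^0: (6−6)−0=0 ⇒ 0
Ȟ^1: (7−0)−6=1 ⇒ Z/5
Ȟ^2: (0−0)−0=0 ⇒ 0

Ȟ^0(U;F) ≅ 0, Ȟ^1(U;F) ≅ Z/5, Ȟ^2(U;F) ≅ 0


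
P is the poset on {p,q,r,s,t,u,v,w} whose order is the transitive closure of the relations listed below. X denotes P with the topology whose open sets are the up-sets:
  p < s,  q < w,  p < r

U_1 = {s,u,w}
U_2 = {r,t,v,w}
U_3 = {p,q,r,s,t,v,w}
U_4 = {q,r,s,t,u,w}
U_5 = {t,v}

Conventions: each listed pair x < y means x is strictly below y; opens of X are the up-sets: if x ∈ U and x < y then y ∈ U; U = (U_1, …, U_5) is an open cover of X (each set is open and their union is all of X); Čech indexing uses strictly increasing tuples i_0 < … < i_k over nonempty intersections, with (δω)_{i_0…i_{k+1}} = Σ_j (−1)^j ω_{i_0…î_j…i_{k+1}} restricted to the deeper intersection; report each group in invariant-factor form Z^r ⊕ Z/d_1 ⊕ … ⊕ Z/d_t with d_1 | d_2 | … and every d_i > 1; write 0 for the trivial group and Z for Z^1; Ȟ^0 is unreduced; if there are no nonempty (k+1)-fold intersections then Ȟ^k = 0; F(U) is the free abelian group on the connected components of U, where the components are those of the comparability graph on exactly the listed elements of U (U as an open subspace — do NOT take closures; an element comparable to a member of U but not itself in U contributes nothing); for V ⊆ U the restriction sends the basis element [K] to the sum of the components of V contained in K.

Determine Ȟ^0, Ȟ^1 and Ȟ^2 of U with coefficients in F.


Ȟ^0(U;F) ≅ Z^5, Ȟ^1(U;F) ≅ 0 and Ȟ^2(U;F) ≅ 0

intersection data:
  U12={w} U13={s,w} U14={s,u,w} U23={r,t,v,w} U24={r,t,w} U25={t,v} U34={q,r,s,t,w} U35={t,v} U45={t}
  U123={w} U124={w} U134={s,w} U234={r,t,w} U235={t,v} U245={t} U345={t}
  U1234={w} U2345={t}
components per intersection:
  U1: {s} {u} {w}
  U2: {r} {t} {v} {w}
  U3: {p,r,s} {q,w} {t} {v}
  U4: {q,w} {r} {s} {t} {u}
  U5: {t} {v}
  U12: {w}
  U13: {s} {w}
  U14: {s} {u} {w}
  U23: {r} {t} {v} {w}
  U24: {r} {t} {w}
  U25: {t} {v}
  U34: {q,w} {r} {s} {t}
  U35: {t} {v}
  U45: {t}
  U123: {w}
  U124: {w}
  U134: {s} {w}
  U234: {r} {t} {w}
  U235: {t} {v}
  U245: {t}
  U345: {t}
  U1234: {w}
  U2345: {t}
C dims 18,22,11,2; δ0: rk 13, SNF 1^13; δ1: rk 9, SNF 1^9; δ2: rk 2, SNF 1^2
Ȟ^0 = (18 − 13) − 0 = 5, so Ȟ^0 ≅ Z^5
Ȟ^1 = (22 − 9) − 13 = 0, so Ȟ^1 ≅ 0
Ȟ^2 = (11 − 2) − 9 = 0, so Ȟ^2 ≅ 0


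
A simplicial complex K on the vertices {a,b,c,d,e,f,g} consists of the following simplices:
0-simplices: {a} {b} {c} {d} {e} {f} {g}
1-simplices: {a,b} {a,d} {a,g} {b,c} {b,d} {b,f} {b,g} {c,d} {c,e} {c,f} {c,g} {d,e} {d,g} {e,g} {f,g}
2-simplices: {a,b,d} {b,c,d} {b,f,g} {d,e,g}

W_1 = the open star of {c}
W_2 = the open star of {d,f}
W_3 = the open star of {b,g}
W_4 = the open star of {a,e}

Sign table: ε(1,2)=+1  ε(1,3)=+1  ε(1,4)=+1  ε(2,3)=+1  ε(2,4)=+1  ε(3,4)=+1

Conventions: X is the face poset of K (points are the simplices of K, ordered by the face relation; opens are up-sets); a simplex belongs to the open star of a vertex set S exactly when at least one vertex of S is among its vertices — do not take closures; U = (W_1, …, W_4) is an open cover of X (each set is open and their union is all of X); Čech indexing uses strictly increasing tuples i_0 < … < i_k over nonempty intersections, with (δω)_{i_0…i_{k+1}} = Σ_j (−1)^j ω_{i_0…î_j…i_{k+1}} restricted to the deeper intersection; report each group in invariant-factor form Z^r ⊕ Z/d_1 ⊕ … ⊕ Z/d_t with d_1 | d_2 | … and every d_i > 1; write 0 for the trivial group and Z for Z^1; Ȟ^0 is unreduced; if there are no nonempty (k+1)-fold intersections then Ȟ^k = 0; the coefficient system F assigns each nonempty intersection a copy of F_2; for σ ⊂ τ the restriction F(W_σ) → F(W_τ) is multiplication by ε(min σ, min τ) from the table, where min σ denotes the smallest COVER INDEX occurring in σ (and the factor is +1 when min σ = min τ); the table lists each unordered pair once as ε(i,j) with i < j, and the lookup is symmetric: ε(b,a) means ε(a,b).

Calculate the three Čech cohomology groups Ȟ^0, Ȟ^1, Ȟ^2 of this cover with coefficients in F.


Ȟ^0 = Z/2, Ȟ^1 = Z/2, Ȟ^2 = 0

intersection data:
  W1={{c},{b,c},{c,d},{c,e},{c,f},{c,g},{b,c,d}} W2={{d},{f},{a,d},{b,d},{b,f},{c,d},{c,f},{d,e},{d,g},{f,g},{a,b,d},{b,c,d},{b,f,g},{d,e,g}} W3={{b},{g},{a,b},{a,g},{b,c},{b,d},{b,f},{b,g},{c,g},{d,g},{e,g},{f,g},{a,b,d},{b,c,d},{b,f,g},{d,e,g}} W4={{a},{e},{a,b},{a,d},{a,g},{c,e},{d,e},{e,g},{a,b,d},{d,e,g}}
  W12={{c,d},{c,f},{b,c,d}} W13={{b,c},{c,g},{b,c,d}} W14={{c,e}} W23={{b,d},{b,f},{d,g},{f,g},{a,b,d},{b,c,d},{b,f,g},{d,e,g}} W24={{a,d},{d,e},{a,b,d},{d,e,g}} W34={{a,b},{a,g},{e,g},{a,b,d},{d,e,g}}
  W123={{b,c,d}} W234={{a,b,d},{d,e,g}}
C dims 4,6,2; δ0: rk_F2 3; δ1: rk_F2 2
Ȟ^0 = (4 − 3) − 0 = 1, so Ȟ^0 ≅ Z/2
Ȟ^1 = (6 − 2) − 3 = 1, so Ȟ^1 ≅ Z/2
Ȟ^2 = (2 − 0) − 2 = 0, so Ȟ^2 ≅ 0


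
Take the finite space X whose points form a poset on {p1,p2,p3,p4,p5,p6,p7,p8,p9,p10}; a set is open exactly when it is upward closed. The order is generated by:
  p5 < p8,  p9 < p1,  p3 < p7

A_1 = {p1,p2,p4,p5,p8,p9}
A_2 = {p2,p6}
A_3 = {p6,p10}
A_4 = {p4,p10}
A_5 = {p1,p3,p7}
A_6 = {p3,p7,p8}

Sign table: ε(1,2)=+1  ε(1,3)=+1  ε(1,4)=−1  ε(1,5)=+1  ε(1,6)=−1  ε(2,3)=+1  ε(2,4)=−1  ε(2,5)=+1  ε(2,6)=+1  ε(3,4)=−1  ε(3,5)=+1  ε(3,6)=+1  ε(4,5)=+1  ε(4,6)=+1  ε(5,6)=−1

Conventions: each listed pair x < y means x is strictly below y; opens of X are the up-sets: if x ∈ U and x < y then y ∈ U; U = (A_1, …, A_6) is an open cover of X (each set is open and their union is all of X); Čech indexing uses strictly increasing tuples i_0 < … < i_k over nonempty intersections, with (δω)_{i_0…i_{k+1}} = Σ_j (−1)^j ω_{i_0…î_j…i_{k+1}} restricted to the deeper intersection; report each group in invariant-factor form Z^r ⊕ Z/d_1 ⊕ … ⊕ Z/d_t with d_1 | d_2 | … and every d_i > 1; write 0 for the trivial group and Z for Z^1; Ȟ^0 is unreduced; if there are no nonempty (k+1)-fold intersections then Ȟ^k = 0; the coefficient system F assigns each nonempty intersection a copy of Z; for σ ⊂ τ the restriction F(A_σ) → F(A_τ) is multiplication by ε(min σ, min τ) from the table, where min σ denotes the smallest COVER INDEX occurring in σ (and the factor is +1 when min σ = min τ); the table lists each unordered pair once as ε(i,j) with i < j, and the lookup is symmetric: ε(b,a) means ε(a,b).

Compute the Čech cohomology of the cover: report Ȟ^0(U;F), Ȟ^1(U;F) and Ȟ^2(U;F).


nerve simplices:
  A12={p2} A14={p4} A15={p1} A16={p8} A23={p6} A34={p10} A56={p3,p7}
C dims 6,7; δ0: rk 5, SNF 1^5
degree 0: 6−5−0 = 1 → Ȟ^0 ≅ Z
degree 1: 7−0−5 = 2 → Ȟ^1 ≅ Z^2
degree 2: 0−0−0 = 0 → Ȟ^2 ≅ 0

Ȟ^0(U;F) ≅ Z,  Ȟ^1(U;F) ≅ Z^2,  Ȟ^2(U;F) ≅ 0


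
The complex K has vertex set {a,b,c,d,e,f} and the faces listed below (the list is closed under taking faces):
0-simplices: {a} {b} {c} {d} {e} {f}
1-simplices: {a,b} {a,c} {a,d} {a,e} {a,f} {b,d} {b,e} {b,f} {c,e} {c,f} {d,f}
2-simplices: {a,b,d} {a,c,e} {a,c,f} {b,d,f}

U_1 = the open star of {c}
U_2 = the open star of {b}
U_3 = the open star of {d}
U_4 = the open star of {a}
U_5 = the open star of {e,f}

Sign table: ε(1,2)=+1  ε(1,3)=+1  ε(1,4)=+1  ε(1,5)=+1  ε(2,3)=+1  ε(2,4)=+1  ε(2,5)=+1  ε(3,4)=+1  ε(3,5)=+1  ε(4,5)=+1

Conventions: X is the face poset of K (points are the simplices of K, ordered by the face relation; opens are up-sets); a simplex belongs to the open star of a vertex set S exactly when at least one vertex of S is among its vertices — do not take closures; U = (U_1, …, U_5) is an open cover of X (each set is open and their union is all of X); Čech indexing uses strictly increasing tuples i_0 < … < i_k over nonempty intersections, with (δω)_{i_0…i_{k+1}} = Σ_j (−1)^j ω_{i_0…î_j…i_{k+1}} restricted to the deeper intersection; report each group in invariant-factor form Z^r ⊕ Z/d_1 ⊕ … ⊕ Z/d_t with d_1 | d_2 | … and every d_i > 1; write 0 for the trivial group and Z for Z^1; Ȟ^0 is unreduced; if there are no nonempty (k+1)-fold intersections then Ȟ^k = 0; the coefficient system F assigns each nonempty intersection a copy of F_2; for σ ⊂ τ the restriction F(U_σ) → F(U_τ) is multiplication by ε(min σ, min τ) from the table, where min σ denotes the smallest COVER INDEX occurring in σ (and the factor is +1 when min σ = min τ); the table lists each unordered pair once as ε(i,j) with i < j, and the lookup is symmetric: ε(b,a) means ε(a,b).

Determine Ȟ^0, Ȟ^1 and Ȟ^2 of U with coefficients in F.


nonempty intersections:
  U1={{c},{a,c},{c,e},{c,f},{a,c,e},{a,c,f}} U2={{b},{a,b},{b,d},{b,e},{b,f},{a,b,d},{b,d,f}} U3={{d},{a,d},{b,d},{d,f},{a,b,d},{b,d,f}} U4={{a},{a,b},{a,c},{a,d},{a,e},{a,f},{a,b,d},{a,c,e},{a,c,f}} U5={{e},{f},{a,e},{a,f},{b,e},{b,f},{c,e},{c,f},{d,f},{a,c,e},{a,c,f},{b,d,f}}
  U14={{a,c},{a,c,e},{a,c,f}} U15={{c,e},{c,f},{a,c,e},{a,c,f}} U23={{b,d},{a,b,d},{b,d,f}} U24={{a,b},{a,b,d}} U25={{b,e},{b,f},{b,d,f}} U34={{a,d},{a,b,d}} U35={{d,f},{b,d,f}} U45={{a,e},{a,f},{a,c,e},{a,c,f}}
  U145={{a,c,e},{a,c,f}} U234={{a,b,d}} U235={{b,d,f}}
C dims 5,8,3; δ0: rk_F2 4; δ1: rk_F2 3
Ȟ^0: (5−4)−0=1 ⇒ Z/2
Ȟ^1: (8−3)−4=1 ⇒ Z/2
Ȟ^2: (3−0)−3=0 ⇒ 0

Ȟ^0(U;F) ≅ Z/2, Ȟ^1(U;F) ≅ Z/2 and Ȟ^2(U;F) ≅ 0


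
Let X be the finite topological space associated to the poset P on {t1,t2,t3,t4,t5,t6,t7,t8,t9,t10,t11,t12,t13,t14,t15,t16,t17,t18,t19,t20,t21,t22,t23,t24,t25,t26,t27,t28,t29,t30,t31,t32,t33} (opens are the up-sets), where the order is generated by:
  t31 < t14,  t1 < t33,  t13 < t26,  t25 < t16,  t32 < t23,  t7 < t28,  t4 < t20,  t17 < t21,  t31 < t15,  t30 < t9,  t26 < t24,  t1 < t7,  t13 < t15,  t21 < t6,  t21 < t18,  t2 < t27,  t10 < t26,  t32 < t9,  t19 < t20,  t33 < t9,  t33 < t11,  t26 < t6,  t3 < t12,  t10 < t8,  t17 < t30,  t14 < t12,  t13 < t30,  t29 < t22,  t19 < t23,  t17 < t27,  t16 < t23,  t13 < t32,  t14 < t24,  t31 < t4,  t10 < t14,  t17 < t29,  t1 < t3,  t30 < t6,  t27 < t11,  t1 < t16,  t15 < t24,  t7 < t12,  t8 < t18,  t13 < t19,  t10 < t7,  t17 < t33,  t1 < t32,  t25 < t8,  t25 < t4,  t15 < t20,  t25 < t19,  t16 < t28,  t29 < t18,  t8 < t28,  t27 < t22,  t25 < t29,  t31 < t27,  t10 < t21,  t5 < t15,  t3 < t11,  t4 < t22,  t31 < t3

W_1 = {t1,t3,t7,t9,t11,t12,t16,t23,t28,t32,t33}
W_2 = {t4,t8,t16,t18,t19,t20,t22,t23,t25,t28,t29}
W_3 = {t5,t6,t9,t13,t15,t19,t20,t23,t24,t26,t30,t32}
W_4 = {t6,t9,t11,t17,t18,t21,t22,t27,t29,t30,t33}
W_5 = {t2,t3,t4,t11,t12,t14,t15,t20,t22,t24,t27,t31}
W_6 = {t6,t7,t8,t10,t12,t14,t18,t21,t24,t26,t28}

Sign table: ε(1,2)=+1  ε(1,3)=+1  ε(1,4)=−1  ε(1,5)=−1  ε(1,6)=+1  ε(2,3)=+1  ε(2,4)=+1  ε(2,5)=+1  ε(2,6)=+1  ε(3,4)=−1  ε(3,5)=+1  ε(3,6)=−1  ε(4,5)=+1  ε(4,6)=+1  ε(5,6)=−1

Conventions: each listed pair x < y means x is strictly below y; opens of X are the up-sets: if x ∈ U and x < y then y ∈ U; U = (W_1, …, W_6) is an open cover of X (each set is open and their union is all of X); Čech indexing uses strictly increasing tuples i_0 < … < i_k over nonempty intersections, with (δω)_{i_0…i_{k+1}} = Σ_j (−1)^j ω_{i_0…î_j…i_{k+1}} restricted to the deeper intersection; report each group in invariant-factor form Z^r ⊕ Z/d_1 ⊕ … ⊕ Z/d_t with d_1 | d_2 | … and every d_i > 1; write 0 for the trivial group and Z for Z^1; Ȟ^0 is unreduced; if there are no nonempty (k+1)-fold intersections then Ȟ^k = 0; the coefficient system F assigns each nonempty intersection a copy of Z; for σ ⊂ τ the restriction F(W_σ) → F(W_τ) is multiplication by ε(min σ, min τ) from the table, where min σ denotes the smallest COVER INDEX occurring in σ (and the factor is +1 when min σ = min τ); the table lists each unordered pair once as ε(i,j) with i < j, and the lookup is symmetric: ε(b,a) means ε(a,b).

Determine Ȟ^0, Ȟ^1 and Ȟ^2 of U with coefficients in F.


Ȟ^0 = 0, Ȟ^1 = Z/2 and Ȟ^2 = Z

nonempty overlaps:
  W12={t16,t23,t28} W13={t9,t23,t32} W14={t9,t11,t33} W15={t3,t11,t12} W16={t7,t12,t28} W23={t19,t20,t23} W24={t18,t22,t29} W25={t4,t20,t22} W26={t8,t18,t28} W34={t6,t9,t30} W35={t15,t20,t24} W36={t6,t24,t26} W45={t11,t22,t27} W46={t6,t18,t21} W56={t12,t14,t24}
  W123={t23} W126={t28} W134={t9} W145={t11} W156={t12} W235={t20} W245={t22} W246={t18} W346={t6} W356={t24}
C dims 6,15,10; δ0: rk 6, SNF 1^5·2; δ1: rk 9, SNF 1^9
degree 0: 6−6−0 = 0 → Ȟ^0 ≅ 0
degree 1: 15−9−6 = 0 plus torsion [2] → Ȟ^1 ≅ Z/2
degree 2: 10−0−9 = 1 → Ȟ^2 ≅ Z


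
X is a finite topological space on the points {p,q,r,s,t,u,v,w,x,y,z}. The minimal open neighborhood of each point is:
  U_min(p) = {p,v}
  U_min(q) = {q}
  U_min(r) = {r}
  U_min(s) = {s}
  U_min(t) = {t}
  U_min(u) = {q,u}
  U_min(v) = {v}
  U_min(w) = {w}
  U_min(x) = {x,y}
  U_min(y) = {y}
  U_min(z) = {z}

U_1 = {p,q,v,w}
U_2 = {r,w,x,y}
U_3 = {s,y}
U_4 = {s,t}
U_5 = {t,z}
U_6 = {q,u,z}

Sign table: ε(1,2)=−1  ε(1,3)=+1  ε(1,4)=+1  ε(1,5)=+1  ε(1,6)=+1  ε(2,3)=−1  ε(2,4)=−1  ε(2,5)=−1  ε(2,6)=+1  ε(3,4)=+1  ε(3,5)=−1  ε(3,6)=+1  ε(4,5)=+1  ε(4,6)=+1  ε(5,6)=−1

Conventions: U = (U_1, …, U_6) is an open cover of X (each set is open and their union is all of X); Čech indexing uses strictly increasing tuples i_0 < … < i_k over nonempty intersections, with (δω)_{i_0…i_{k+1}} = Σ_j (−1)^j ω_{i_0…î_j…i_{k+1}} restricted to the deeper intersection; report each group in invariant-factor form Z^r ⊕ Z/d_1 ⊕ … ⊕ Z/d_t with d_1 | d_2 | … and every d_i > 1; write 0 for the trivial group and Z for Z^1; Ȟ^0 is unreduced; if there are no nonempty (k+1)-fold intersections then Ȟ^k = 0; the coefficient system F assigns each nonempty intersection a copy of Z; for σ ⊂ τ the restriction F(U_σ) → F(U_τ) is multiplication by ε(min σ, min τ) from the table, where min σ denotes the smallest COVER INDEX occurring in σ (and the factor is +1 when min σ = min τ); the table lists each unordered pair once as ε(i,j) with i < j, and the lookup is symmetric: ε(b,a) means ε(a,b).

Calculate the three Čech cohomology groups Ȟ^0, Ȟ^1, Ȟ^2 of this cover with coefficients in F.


nonempty intersections:
  U12={w} U16={q} U23={y} U34={s} U45={t} U56={z}
C dims 6,6; δ0: rk 6, SNF 1^5·2
Ȟ^0: (6−6)−0=0 ⇒ 0
Ȟ^1: (6−0)−6=0 plus torsion [2] ⇒ Z/2
Ȟ^2: (0−0)−0=0 ⇒ 0

Ȟ^0 = 0; Ȟ^1 = Z/2; Ȟ^2 = 0


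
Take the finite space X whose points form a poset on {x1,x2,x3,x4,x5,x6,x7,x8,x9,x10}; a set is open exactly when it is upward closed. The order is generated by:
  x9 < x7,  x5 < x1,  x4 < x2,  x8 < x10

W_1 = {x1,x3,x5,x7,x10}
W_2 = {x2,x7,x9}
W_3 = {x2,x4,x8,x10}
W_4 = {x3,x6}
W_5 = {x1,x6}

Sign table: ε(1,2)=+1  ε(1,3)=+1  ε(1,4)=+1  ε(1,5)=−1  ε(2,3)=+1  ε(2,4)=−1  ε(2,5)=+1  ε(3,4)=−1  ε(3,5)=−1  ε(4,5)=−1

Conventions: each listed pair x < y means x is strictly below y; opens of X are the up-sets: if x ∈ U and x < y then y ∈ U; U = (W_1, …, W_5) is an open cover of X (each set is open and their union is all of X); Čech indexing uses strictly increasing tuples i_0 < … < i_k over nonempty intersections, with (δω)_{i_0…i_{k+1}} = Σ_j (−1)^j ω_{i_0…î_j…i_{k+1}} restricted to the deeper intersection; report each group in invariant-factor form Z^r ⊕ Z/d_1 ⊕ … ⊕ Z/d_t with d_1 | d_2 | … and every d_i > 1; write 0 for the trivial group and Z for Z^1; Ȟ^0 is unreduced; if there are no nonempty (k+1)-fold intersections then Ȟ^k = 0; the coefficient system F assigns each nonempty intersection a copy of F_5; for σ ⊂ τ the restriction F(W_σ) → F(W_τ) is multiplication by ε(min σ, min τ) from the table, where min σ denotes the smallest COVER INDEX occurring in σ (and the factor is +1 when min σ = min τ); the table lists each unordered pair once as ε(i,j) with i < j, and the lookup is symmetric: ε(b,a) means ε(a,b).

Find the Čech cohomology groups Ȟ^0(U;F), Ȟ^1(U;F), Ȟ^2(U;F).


Ȟ^0(U;F) ≅ Z/5,  Ȟ^1(U;F) ≅ Z/5 ⊕ Z/5,  Ȟ^2(U;F) ≅ 0

nonempty overlaps:
  W12={x7} W13={x10} W14={x3} W15={x1} W23={x2} W45={x6}
C dims 5,6; δ0: rk_F5 4
degree 0: 5−4−0 = 1 → Ȟ^0 ≅ Z/5
degree 1: 6−0−4 = 2 → Ȟ^1 ≅ Z/5 ⊕ Z/5
degree 2: 0−0−0 = 0 → Ȟ^2 ≅ 0


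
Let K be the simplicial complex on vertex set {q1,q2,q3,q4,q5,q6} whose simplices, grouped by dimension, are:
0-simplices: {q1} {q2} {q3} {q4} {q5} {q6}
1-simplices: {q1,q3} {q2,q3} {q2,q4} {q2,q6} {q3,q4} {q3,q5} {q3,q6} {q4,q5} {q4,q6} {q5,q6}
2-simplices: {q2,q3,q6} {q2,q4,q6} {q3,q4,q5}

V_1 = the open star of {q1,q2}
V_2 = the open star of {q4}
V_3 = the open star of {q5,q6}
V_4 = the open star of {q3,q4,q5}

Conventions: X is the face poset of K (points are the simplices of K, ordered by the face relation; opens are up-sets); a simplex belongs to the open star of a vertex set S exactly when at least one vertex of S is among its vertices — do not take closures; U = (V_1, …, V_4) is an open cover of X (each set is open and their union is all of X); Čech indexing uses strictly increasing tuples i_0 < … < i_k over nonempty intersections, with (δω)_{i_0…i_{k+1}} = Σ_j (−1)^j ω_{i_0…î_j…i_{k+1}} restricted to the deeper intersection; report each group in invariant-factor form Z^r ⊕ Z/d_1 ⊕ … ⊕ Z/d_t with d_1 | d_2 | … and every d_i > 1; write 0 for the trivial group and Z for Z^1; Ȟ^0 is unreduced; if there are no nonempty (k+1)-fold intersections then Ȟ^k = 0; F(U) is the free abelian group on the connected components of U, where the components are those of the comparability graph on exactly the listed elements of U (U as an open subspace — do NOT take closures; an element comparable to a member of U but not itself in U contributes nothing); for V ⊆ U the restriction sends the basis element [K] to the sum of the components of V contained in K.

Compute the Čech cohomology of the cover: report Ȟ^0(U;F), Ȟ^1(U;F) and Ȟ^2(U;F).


Ȟ^0(U;F) ≅ Z,  Ȟ^1(U;F) ≅ Z^2,  Ȟ^2(U;F) ≅ 0

nerve of the cover:
  V1={{q1},{q2},{q1,q3},{q2,q3},{q2,q4},{q2,q6},{q2,q3,q6},{q2,q4,q6}} V2={{q4},{q2,q4},{q3,q4},{q4,q5},{q4,q6},{q2,q4,q6},{q3,q4,q5}} V3={{q5},{q6},{q2,q6},{q3,q5},{q3,q6},{q4,q5},{q4,q6},{q5,q6},{q2,q3,q6},{q2,q4,q6},{q3,q4,q5}} V4={{q3},{q4},{q5},{q1,q3},{q2,q3},{q2,q4},{q3,q4},{q3,q5},{q3,q6},{q4,q5},{q4,q6},{q5,q6},{q2,q3,q6},{q2,q4,q6},{q3,q4,q5}}
  V12={{q2,q4},{q2,q4,q6}} V13={{q2,q6},{q2,q3,q6},{q2,q4,q6}} V14={{q1,q3},{q2,q3},{q2,q4},{q2,q3,q6},{q2,q4,q6}} V23={{q4,q5},{q4,q6},{q2,q4,q6},{q3,q4,q5}} V24={{q4},{q2,q4},{q3,q4},{q4,q5},{q4,q6},{q2,q4,q6},{q3,q4,q5}} V34={{q5},{q3,q5},{q3,q6},{q4,q5},{q4,q6},{q5,q6},{q2,q3,q6},{q2,q4,q6},{q3,q4,q5}}
  V123={{q2,q4,q6}} V124={{q2,q4},{q2,q4,q6}} V134={{q2,q3,q6},{q2,q4,q6}} V234={{q4,q5},{q4,q6},{q2,q4,q6},{q3,q4,q5}}
  V1234={{q2,q4,q6}}
components per intersection:
  V1: {{q1},{q1,q3}} {{q2},{q2,q3},{q2,q4},{q2,q6},{q2,q3,q6},{q2,q4,q6}}
  V2: {{q4},{q2,q4},{q3,q4},{q4,q5},{q4,q6},{q2,q4,q6},{q3,q4,q5}}
  V3: {{q5},{q6},{q2,q6},{q3,q5},{q3,q6},{q4,q5},{q4,q6},{q5,q6},{q2,q3,q6},{q2,q4,q6},{q3,q4,q5}}
  V4: {{q3},{q4},{q5},{q1,q3},{q2,q3},{q2,q4},{q3,q4},{q3,q5},{q3,q6},{q4,q5},{q4,q6},{q5,q6},{q2,q3,q6},{q2,q4,q6},{q3,q4,q5}}
  V12: {{q2,q4},{q2,q4,q6}}
  V13: {{q2,q6},{q2,q3,q6},{q2,q4,q6}}
  V14: {{q1,q3}} {{q2,q3},{q2,q3,q6}} {{q2,q4},{q2,q4,q6}}
  V23: {{q4,q5},{q3,q4,q5}} {{q4,q6},{q2,q4,q6}}
  V24: {{q4},{q2,q4},{q3,q4},{q4,q5},{q4,q6},{q2,q4,q6},{q3,q4,q5}}
  V34: {{q5},{q3,q5},{q4,q5},{q5,q6},{q3,q4,q5}} {{q3,q6},{q2,q3,q6}} {{q4,q6},{q2,q4,q6}}
  V123: {{q2,q4,q6}}
  V124: {{q2,q4},{q2,q4,q6}}
  V134: {{q2,q3,q6}} {{q2,q4,q6}}
  V234: {{q4,q5},{q3,q4,q5}} {{q4,q6},{q2,q4,q6}}
  V1234: {{q2,q4,q6}}
C dims 5,11,6,1; δ0: rk 4, SNF 1^4; δ1: rk 5, SNF 1^5; δ2: rk 1, SNF 1^1
Ȟ^0 = (5 − 4) − 0 = 1, so Ȟ^0 ≅ Z
Ȟ^1 = (11 − 5) − 4 = 2, so Ȟ^1 ≅ Z^2
Ȟ^2 = (6 − 1) − 5 = 0, so Ȟ^2 ≅ 0
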